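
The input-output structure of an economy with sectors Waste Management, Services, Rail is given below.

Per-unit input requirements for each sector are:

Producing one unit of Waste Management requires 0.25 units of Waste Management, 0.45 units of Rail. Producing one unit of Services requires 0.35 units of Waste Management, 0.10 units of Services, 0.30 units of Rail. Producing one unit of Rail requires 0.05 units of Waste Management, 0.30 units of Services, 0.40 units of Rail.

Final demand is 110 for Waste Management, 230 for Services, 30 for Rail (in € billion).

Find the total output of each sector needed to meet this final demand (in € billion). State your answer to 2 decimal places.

I − A =
  [   0.75    -0.35    -0.05]
  [   0.00     0.90    -0.30]
  [  -0.45    -0.30     0.60]
Cofactors of I−A, C_ij = (−1)^(i+j)·(minor ij) (rows/columns in the sector order above):
  C_11 = (0.90)(0.60) − (-0.30)(-0.30) = 0.4500
  C_12 = −[(0.00)(0.60) − (-0.30)(-0.45)] = 0.1350
  C_13 = (0.00)(-0.30) − (0.90)(-0.45) = 0.4050
  C_21 = −[(-0.35)(0.60) − (-0.05)(-0.30)] = 0.2250
  C_22 = (0.75)(0.60) − (-0.05)(-0.45) = 0.4275
  C_23 = −[(0.75)(-0.30) − (-0.35)(-0.45)] = 0.3825
  C_31 = (-0.35)(-0.30) − (-0.05)(0.90) = 0.1500
  C_32 = −[(0.75)(-0.30) − (-0.05)(0.00)] = 0.2250
  C_33 = (0.75)(0.90) − (-0.35)(0.00) = 0.6750
det(I−A) = Σ_j (I−A)_1j·C_1j = (0.75)(0.4500) + (-0.35)(0.1350) + (-0.05)(0.4050) = 0.2700
adj(I−A) = Cᵀ =
  [ 0.4500   0.2250   0.1500]
  [ 0.1350   0.4275   0.2250]
  [ 0.4050   0.3825   0.6750]
(I − A)⁻¹ = adj(I−A) / det(I−A) ≈
  [   1.6667     0.8333     0.5556]
  [   0.5000     1.5833     0.8333]
  [   1.5000     1.4167     2.5000]
x = (I − A)⁻¹ d = adj(I−A)·d / det(I−A), with det(I−A) = 0.2700:
  x_1 = (0.4500·110 + 0.2250·230 + 0.1500·30) / 0.2700 = 105.75 / 0.2700 ≈ 391.67
  x_2 = (0.1350·110 + 0.4275·230 + 0.2250·30) / 0.2700 = 119.925 / 0.2700 ≈ 444.17
  x_3 = (0.4050·110 + 0.3825·230 + 0.6750·30) / 0.2700 = 152.775 / 0.2700 ≈ 565.83

x_1 = 391.67, x_2 = 444.17, x_3 = 565.83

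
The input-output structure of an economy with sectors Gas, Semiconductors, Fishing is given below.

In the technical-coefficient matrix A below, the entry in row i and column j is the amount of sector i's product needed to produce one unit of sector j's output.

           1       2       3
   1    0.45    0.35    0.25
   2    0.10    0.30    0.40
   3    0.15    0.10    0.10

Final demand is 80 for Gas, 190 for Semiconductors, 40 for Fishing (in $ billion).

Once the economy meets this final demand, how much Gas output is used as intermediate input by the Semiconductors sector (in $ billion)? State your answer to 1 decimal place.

z_12 = 156.4

I − A =
  [   0.55    -0.35    -0.25]
  [  -0.10     0.70    -0.40]
  [  -0.15    -0.10     0.90]
Cofactors of I−A, C_ij = (−1)^(i+j)·(minor ij) (rows/columns in the sector order above):
  C_11 = (0.70)(0.90) − (-0.40)(-0.10) = 0.5900
  C_12 = −[(-0.10)(0.90) − (-0.40)(-0.15)] = 0.1500
  C_13 = (-0.10)(-0.10) − (0.70)(-0.15) = 0.1150
  C_21 = −[(-0.35)(0.90) − (-0.25)(-0.10)] = 0.3400
  C_22 = (0.55)(0.90) − (-0.25)(-0.15) = 0.4575
  C_23 = −[(0.55)(-0.10) − (-0.35)(-0.15)] = 0.1075
  C_31 = (-0.35)(-0.40) − (-0.25)(0.70) = 0.3150
  C_32 = −[(0.55)(-0.40) − (-0.25)(-0.10)] = 0.2450
  C_33 = (0.55)(0.70) − (-0.35)(-0.10) = 0.3500
det(I−A) = Σ_j (I−A)_1j·C_1j = (0.55)(0.5900) + (-0.35)(0.1500) + (-0.25)(0.1150) = 0.24325
adj(I−A) = Cᵀ =
  [ 0.5900   0.3400   0.3150]
  [ 0.1500   0.4575   0.2450]
  [ 0.1150   0.1075   0.3500]
(I − A)⁻¹ = adj(I−A) / det(I−A) ≈
  [   2.4255     1.3977     1.2950]
  [   0.6166     1.8808     1.0072]
  [   0.4728     0.4419     1.4388]
First solve x = (I − A)⁻¹ d = adj(I−A)·d / det(I−A); in particular x_2 = (0.1500·80 + 0.4575·190 + 0.2450·40) / 0.24325 = 108.725 / 0.24325 ≈ 446.968.
Intermediate flow from 1 to 2: z_12 = a_12 · x_2 = 0.35 × 108.725 / 0.24325 = 38.05375 / 0.24325 ≈ 156.4.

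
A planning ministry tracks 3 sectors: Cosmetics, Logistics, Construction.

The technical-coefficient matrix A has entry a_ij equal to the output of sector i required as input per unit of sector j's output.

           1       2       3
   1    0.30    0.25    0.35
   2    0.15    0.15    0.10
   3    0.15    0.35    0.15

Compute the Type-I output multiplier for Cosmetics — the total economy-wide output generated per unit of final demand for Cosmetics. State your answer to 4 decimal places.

m_1 = 2.6397

I − A =
  [   0.70    -0.25    -0.35]
  [  -0.15     0.85    -0.10]
  [  -0.15    -0.35     0.85]
Cofactors of I−A, C_ij = (−1)^(i+j)·(minor ij) (rows/columns in the sector order above):
  C_11 = (0.85)(0.85) − (-0.10)(-0.35) = 0.6875
  C_12 = −[(-0.15)(0.85) − (-0.10)(-0.15)] = 0.1425
  C_13 = (-0.15)(-0.35) − (0.85)(-0.15) = 0.1800
  C_21 = −[(-0.25)(0.85) − (-0.35)(-0.35)] = 0.3350
  C_22 = (0.70)(0.85) − (-0.35)(-0.15) = 0.5425
  C_23 = −[(0.70)(-0.35) − (-0.25)(-0.15)] = 0.2825
  C_31 = (-0.25)(-0.10) − (-0.35)(0.85) = 0.3225
  C_32 = −[(0.70)(-0.10) − (-0.35)(-0.15)] = 0.1225
  C_33 = (0.70)(0.85) − (-0.25)(-0.15) = 0.5575
det(I−A) = Σ_j (I−A)_1j·C_1j = (0.70)(0.6875) + (-0.25)(0.1425) + (-0.35)(0.1800) = 0.382625
adj(I−A) = Cᵀ =
  [ 0.6875   0.3350   0.3225]
  [ 0.1425   0.5425   0.1225]
  [ 0.1800   0.2825   0.5575]
(I − A)⁻¹ = adj(I−A) / det(I−A) ≈
  [   1.79680     0.87553     0.84286]
  [   0.37243     1.41784     0.32016]
  [   0.47043     0.73832     1.45704]
The output multiplier for sector j is the column-j sum of the Leontief inverse (I − A)⁻¹ = adj(I−A) / det(I−A).
Column 1 of adj(I−A): (0.6875, 0.1425, 0.1800); det(I−A) = 0.382625.
m_1 = (0.6875 + 0.1425 + 0.1800) / 0.382625 = 1.01 / 0.382625 ≈ 2.6397.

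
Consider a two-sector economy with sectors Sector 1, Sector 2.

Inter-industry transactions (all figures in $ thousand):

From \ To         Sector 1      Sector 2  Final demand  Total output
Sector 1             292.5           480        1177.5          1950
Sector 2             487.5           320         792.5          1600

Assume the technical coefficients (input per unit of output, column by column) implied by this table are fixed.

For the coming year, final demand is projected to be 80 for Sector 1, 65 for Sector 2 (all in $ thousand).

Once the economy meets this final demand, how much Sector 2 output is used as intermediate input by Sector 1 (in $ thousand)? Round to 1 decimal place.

Technical coefficients a_ij = z_ij / X_j:
  a_11 = 292.5/1950 = 0.15, a_21 = 487.5/1950 = 0.25
  a_12 = 480/1600 = 0.30, a_22 = 320/1600 = 0.20
I − A =
  [   0.85    -0.30]
  [  -0.25     0.80]
det(I−A) = (0.85)(0.80) − (-0.30)(-0.25) = 0.6050
adj(I−A) = [[0.80, 0.30], [0.25, 0.85]]
(I − A)⁻¹ = adj(I−A) / det(I−A) ≈
  [   1.3223     0.4959]
  [   0.4132     1.4050]
First solve x = (I − A)⁻¹ d = adj(I−A)·d / det(I−A); in particular x_1 = (0.80·80 + 0.30·65) / 0.6050 = 83.50 / 0.6050 ≈ 138.017.
Intermediate flow from 2 to 1: z_21 = a_21 · x_1 = 0.25 × 83.50 / 0.6050 = 20.875 / 0.6050 ≈ 34.5.

z_21 = 34.5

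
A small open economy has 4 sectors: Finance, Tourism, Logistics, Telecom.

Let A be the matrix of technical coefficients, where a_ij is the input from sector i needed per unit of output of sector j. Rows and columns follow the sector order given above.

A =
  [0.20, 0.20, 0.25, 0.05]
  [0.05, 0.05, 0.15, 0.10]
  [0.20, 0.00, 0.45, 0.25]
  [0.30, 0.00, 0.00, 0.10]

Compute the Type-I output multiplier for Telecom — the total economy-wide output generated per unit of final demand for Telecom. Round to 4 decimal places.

m_4 = 2.5317

I − A =
  [   0.80    -0.20    -0.25    -0.05]
  [  -0.05     0.95    -0.15    -0.10]
  [  -0.20     0.00     0.55    -0.25]
  [  -0.30     0.00     0.00     0.90]
Compute the cofactors C_ij = (−1)^(i+j)·(3×3 minor ij) of I−A; the adjugate is their transpose:
adj(I−A) = Cᵀ =
  [ 0.47025   0.09900   0.24075   0.10400]
  [ 0.07950   0.32400   0.12450   0.07500]
  [ 0.24225   0.05100   0.65475   0.20100]
  [ 0.15675   0.03300   0.08025   0.35900]
det(I−A) = Σ_j (I−A)_1j·C_1j = (0.80)(0.47025) + (-0.20)(0.07950) + (-0.25)(0.24225) + (-0.05)(0.15675) = 0.2919
(I − A)⁻¹ = adj(I−A) / det(I−A) ≈
  [   1.61100     0.33916     0.82477     0.35629]
  [   0.27235     1.10997     0.42652     0.25694]
  [   0.82991     0.17472     2.24306     0.68859]
  [   0.53700     0.11305     0.27492     1.22987]
The output multiplier for sector j is the column-j sum of the Leontief inverse (I − A)⁻¹ = adj(I−A) / det(I−A).
Column 4 of adj(I−A): (0.10400, 0.07500, 0.20100, 0.35900); det(I−A) = 0.2919.
m_4 = (0.10400 + 0.07500 + 0.20100 + 0.35900) / 0.2919 = 0.739 / 0.2919 ≈ 2.5317.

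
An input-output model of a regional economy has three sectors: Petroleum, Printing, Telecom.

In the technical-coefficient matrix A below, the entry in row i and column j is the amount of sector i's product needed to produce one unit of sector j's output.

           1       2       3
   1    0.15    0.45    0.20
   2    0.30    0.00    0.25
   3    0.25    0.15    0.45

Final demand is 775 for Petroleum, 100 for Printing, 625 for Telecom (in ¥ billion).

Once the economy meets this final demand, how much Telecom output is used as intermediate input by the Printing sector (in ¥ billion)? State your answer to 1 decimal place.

I − A =
  [   0.85    -0.45    -0.20]
  [  -0.30     1.00    -0.25]
  [  -0.25    -0.15     0.55]
Cofactors of I−A, C_ij = (−1)^(i+j)·(minor ij) (rows/columns in the sector order above):
  C_11 = (1.00)(0.55) − (-0.25)(-0.15) = 0.5125
  C_12 = −[(-0.30)(0.55) − (-0.25)(-0.25)] = 0.2275
  C_13 = (-0.30)(-0.15) − (1.00)(-0.25) = 0.2950
  C_21 = −[(-0.45)(0.55) − (-0.20)(-0.15)] = 0.2775
  C_22 = (0.85)(0.55) − (-0.20)(-0.25) = 0.4175
  C_23 = −[(0.85)(-0.15) − (-0.45)(-0.25)] = 0.2400
  C_31 = (-0.45)(-0.25) − (-0.20)(1.00) = 0.3125
  C_32 = −[(0.85)(-0.25) − (-0.20)(-0.30)] = 0.2725
  C_33 = (0.85)(1.00) − (-0.45)(-0.30) = 0.7150
det(I−A) = Σ_j (I−A)_1j·C_1j = (0.85)(0.5125) + (-0.45)(0.2275) + (-0.20)(0.2950) = 0.27425
adj(I−A) = Cᵀ =
  [ 0.5125   0.2775   0.3125]
  [ 0.2275   0.4175   0.2725]
  [ 0.2950   0.2400   0.7150]
(I − A)⁻¹ = adj(I−A) / det(I−A) ≈
  [   1.8687     1.0119     1.1395]
  [   0.8295     1.5223     0.9936]
  [   1.0757     0.8751     2.6071]
First solve x = (I − A)⁻¹ d = adj(I−A)·d / det(I−A); in particular x_2 = (0.2275·775 + 0.4175·100 + 0.2725·625) / 0.27425 = 388.375 / 0.27425 ≈ 1416.135.
Intermediate flow from 3 to 2: z_32 = a_32 · x_2 = 0.15 × 388.375 / 0.27425 = 58.25625 / 0.27425 ≈ 212.4.

z_32 = 212.4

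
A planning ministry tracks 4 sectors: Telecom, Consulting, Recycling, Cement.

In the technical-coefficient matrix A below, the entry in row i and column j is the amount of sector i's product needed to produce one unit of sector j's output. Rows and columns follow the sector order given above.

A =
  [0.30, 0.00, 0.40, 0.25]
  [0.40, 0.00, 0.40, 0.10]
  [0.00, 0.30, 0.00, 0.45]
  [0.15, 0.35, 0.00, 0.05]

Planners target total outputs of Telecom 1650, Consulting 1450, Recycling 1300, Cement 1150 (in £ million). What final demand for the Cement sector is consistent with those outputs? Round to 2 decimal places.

I − A =
  [   0.70     0.00    -0.40    -0.25]
  [  -0.40     1.00    -0.40    -0.10]
  [   0.00    -0.30     1.00    -0.45]
  [  -0.15    -0.35     0.00     0.95]
d = (I − A) x:
  d_1 = (+0.70)·1650 + (+0.00)·1450 + (-0.40)·1300 + (-0.25)·1150 = 347.50
  d_2 = (-0.40)·1650 + (+1.00)·1450 + (-0.40)·1300 + (-0.10)·1150 = 155.00
  d_3 = (+0.00)·1650 + (-0.30)·1450 + (+1.00)·1300 + (-0.45)·1150 = 347.50
  d_4 = (-0.15)·1650 + (-0.35)·1450 + (+0.00)·1300 + (+0.95)·1150 = 337.50

d_4 = 337.50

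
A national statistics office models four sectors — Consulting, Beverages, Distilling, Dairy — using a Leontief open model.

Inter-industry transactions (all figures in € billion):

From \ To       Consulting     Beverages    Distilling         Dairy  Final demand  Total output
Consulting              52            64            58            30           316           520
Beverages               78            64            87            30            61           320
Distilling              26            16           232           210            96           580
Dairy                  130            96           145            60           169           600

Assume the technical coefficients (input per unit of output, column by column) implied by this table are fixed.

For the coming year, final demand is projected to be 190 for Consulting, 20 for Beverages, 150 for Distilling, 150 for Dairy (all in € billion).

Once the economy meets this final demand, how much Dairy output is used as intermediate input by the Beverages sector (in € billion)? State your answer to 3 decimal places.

z_42 = 70.854

Technical coefficients a_ij = z_ij / X_j:
  a_11 = 52/520 = 0.10, a_21 = 78/520 = 0.15, a_31 = 26/520 = 0.05, a_41 = 130/520 = 0.25
  a_12 = 64/320 = 0.20, a_22 = 64/320 = 0.20, a_32 = 16/320 = 0.05, a_42 = 96/320 = 0.30
  a_13 = 58/580 = 0.10, a_23 = 87/580 = 0.15, a_33 = 232/580 = 0.40, a_43 = 145/580 = 0.25
  a_14 = 30/600 = 0.05, a_24 = 30/600 = 0.05, a_34 = 210/600 = 0.35, a_44 = 60/600 = 0.10
I − A =
  [   0.90    -0.20    -0.10    -0.05]
  [  -0.15     0.80    -0.15    -0.05]
  [  -0.05    -0.05     0.60    -0.35]
  [  -0.25    -0.30    -0.25     0.90]
Compute the cofactors C_ij = (−1)^(i+j)·(3×3 minor ij) of I−A; the adjugate is their transpose:
adj(I−A) = Cᵀ =
  [ 0.329875   0.115125   0.112250   0.068375]
  [ 0.095875   0.385875   0.147500   0.084125]
  [ 0.128375   0.161625   0.592750   0.246625]
  [ 0.159250   0.205500   0.245000   0.401000]
det(I−A) = Σ_j (I−A)_1j·C_1j = (0.90)(0.329875) + (-0.20)(0.095875) + (-0.10)(0.128375) + (-0.05)(0.159250) = 0.2569125
(I − A)⁻¹ = adj(I−A) / det(I−A) ≈
  [   1.2840     0.4481     0.4369     0.2661]
  [   0.3732     1.5020     0.5741     0.3274]
  [   0.4997     0.6291     2.3072     0.9600]
  [   0.6199     0.7999     0.9536     1.5608]
First solve x = (I − A)⁻¹ d = adj(I−A)·d / det(I−A); in particular x_2 = (0.095875·190 + 0.385875·20 + 0.147500·150 + 0.084125·150) / 0.2569125 = 60.6775 / 0.2569125 ≈ 236.17963.
Intermediate flow from 4 to 2: z_42 = a_42 · x_2 = 0.30 × 60.6775 / 0.2569125 = 18.20325 / 0.2569125 ≈ 70.854.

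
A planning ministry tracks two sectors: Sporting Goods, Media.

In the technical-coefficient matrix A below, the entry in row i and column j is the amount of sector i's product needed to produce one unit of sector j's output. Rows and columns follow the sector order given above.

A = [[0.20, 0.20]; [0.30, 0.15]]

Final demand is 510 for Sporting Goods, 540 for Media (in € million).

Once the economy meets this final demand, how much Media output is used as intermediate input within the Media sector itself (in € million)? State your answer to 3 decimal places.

z_MM = 141.532

I − A =
  [   0.80    -0.20]
  [  -0.30     0.85]
det(I−A) = (0.80)(0.85) − (-0.20)(-0.30) = 0.6200
adj(I−A) = [[0.85, 0.20], [0.30, 0.80]]
(I − A)⁻¹ = adj(I−A) / det(I−A) ≈
  [   1.3710     0.3226]
  [   0.4839     1.2903]
First solve x = (I − A)⁻¹ d = adj(I−A)·d / det(I−A); in particular x_M = (0.30·510 + 0.80·540) / 0.6200 = 585.00 / 0.6200 ≈ 943.54839.
Intermediate flow from M to M: z_MM = a_MM · x_M = 0.15 × 585.00 / 0.6200 = 87.75 / 0.6200 ≈ 141.532.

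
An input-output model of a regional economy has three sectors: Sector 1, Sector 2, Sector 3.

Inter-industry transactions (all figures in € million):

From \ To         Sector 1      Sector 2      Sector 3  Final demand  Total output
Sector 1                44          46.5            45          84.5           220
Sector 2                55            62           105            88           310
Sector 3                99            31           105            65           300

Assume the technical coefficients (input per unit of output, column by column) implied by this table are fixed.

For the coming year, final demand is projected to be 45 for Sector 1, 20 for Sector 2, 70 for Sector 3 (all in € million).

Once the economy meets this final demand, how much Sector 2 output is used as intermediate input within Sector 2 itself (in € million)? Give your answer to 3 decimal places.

z_22 = 32.365

Technical coefficients a_ij = z_ij / X_j:
  a_11 = 44/220 = 0.20, a_21 = 55/220 = 0.25, a_31 = 99/220 = 0.45
  a_12 = 46.5/310 = 0.15, a_22 = 62/310 = 0.20, a_32 = 31/310 = 0.10
  a_13 = 45/300 = 0.15, a_23 = 105/300 = 0.35, a_33 = 105/300 = 0.35
I − A =
  [   0.80    -0.15    -0.15]
  [  -0.25     0.80    -0.35]
  [  -0.45    -0.10     0.65]
Cofactors of I−A, C_ij = (−1)^(i+j)·(minor ij) (rows/columns in the sector order above):
  C_11 = (0.80)(0.65) − (-0.35)(-0.10) = 0.4850
  C_12 = −[(-0.25)(0.65) − (-0.35)(-0.45)] = 0.3200
  C_13 = (-0.25)(-0.10) − (0.80)(-0.45) = 0.3850
  C_21 = −[(-0.15)(0.65) − (-0.15)(-0.10)] = 0.1125
  C_22 = (0.80)(0.65) − (-0.15)(-0.45) = 0.4525
  C_23 = −[(0.80)(-0.10) − (-0.15)(-0.45)] = 0.1475
  C_31 = (-0.15)(-0.35) − (-0.15)(0.80) = 0.1725
  C_32 = −[(0.80)(-0.35) − (-0.15)(-0.25)] = 0.3175
  C_33 = (0.80)(0.80) − (-0.15)(-0.25) = 0.6025
det(I−A) = Σ_j (I−A)_1j·C_1j = (0.80)(0.4850) + (-0.15)(0.3200) + (-0.15)(0.3850) = 0.28225
adj(I−A) = Cᵀ =
  [ 0.4850   0.1125   0.1725]
  [ 0.3200   0.4525   0.3175]
  [ 0.3850   0.1475   0.6025]
(I − A)⁻¹ = adj(I−A) / det(I−A) ≈
  [   1.7183     0.3986     0.6112]
  [   1.1337     1.6032     1.1249]
  [   1.3640     0.5226     2.1346]
First solve x = (I − A)⁻¹ d = adj(I−A)·d / det(I−A); in particular x_2 = (0.3200·45 + 0.4525·20 + 0.3175·70) / 0.28225 = 45.675 / 0.28225 ≈ 161.82462.
Intermediate flow from 2 to 2: z_22 = a_22 · x_2 = 0.20 × 45.675 / 0.28225 = 9.135 / 0.28225 ≈ 32.365.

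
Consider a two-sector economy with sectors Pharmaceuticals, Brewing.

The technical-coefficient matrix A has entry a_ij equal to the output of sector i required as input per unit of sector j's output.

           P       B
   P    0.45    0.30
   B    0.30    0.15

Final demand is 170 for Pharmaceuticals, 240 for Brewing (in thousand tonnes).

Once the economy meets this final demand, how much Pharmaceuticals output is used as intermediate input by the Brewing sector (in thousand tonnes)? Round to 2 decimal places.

I − A =
  [   0.55    -0.30]
  [  -0.30     0.85]
det(I−A) = (0.55)(0.85) − (-0.30)(-0.30) = 0.3775
adj(I−A) = [[0.85, 0.30], [0.30, 0.55]]
(I − A)⁻¹ = adj(I−A) / det(I−A) ≈
  [   2.2517     0.7947]
  [   0.7947     1.4570]
First solve x = (I − A)⁻¹ d = adj(I−A)·d / det(I−A); in particular x_B = (0.30·170 + 0.55·240) / 0.3775 = 183.00 / 0.3775 ≈ 484.7682.
Intermediate flow from P to B: z_PB = a_PB · x_B = 0.30 × 183.00 / 0.3775 = 54.90 / 0.3775 ≈ 145.43.

z_PB = 145.43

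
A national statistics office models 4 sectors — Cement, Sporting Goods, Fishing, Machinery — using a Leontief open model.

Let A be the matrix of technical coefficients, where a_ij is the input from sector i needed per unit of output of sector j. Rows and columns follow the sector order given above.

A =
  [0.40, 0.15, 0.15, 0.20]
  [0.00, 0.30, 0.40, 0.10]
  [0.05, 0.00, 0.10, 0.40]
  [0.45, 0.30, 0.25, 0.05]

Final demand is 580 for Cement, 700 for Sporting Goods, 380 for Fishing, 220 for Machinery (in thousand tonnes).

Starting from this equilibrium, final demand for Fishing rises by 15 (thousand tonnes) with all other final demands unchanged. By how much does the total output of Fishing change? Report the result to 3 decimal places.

I − A =
  [   0.60    -0.15    -0.15    -0.20]
  [   0.00     0.70    -0.40    -0.10]
  [  -0.05     0.00     0.90    -0.40]
  [  -0.45    -0.30    -0.25     0.95]
Compute the cofactors C_ij = (−1)^(i+j)·(3×3 minor ij) of I−A; the adjugate is their transpose:
adj(I−A) = Cᵀ =
  [ 0.453500   0.185250   0.215000   0.205500]
  [ 0.132750   0.335375   0.213750   0.153250]
  [ 0.157750   0.109125   0.311250   0.175750]
  [ 0.298250   0.222375   0.251250   0.369750]
det(I−A) = Σ_j (I−A)_1j·C_1j = (0.60)(0.453500) + (-0.15)(0.132750) + (-0.15)(0.157750) + (-0.20)(0.298250) = 0.168875
(I − A)⁻¹ = adj(I−A) / det(I−A) ≈
  [   2.6854     1.0970     1.2731     1.2169]
  [   0.7861     1.9859     1.2657     0.9075]
  [   0.9341     0.6462     1.8431     1.0407]
  [   1.7661     1.3168     1.4878     2.1895]
Δx = (I − A)⁻¹ Δd with Δd having +15 in the Fishing component and 0 elsewhere.
So Δx_F = L_FF · (+15), where L_FF = adj(I−A)_FF / det(I−A) = 0.311250 / 0.168875.
Δx_F = 0.311250 × (+15) / 0.168875 = 4.66875 / 0.168875 ≈ 27.646.

Δx_F = 27.646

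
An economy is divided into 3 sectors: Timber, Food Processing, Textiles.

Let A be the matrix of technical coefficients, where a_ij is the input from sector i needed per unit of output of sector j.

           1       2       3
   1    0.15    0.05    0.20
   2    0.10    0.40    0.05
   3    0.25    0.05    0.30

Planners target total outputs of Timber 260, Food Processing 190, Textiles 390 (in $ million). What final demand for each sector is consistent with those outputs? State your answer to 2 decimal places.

I − A =
  [   0.85    -0.05    -0.20]
  [  -0.10     0.60    -0.05]
  [  -0.25    -0.05     0.70]
d = (I − A) x:
  d_1 = (+0.85)·260 + (-0.05)·190 + (-0.20)·390 = 133.50
  d_2 = (-0.10)·260 + (+0.60)·190 + (-0.05)·390 = 68.50
  d_3 = (-0.25)·260 + (-0.05)·190 + (+0.70)·390 = 198.50

d_1 = 133.50, d_2 = 68.50, d_3 = 198.50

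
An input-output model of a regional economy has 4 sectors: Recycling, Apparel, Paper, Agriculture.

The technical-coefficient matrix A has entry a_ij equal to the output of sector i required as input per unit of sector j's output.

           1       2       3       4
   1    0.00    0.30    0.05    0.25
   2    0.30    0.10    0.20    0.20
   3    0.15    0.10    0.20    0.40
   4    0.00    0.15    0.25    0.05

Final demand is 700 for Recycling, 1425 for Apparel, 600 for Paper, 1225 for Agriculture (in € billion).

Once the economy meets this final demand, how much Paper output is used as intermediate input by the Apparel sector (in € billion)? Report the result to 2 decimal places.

z_32 = 374.10

I − A =
  [   1.00    -0.30    -0.05    -0.25]
  [  -0.30     0.90    -0.20    -0.20]
  [  -0.15    -0.10     0.80    -0.40]
  [   0.00    -0.15    -0.25     0.95]
Compute the cofactors C_ij = (−1)^(i+j)·(3×3 minor ij) of I−A; the adjugate is their transpose:
adj(I−A) = Cᵀ =
  [ 0.534000   0.242000   0.177000   0.266000]
  [ 0.234000   0.643500   0.273000   0.312000]
  [ 0.170250   0.203375   0.728250   0.394250]
  [ 0.081750   0.155125   0.234750   0.610750]
det(I−A) = Σ_j (I−A)_1j·C_1j = (1.00)(0.534000) + (-0.30)(0.234000) + (-0.05)(0.170250) + (-0.25)(0.081750) = 0.43485
(I − A)⁻¹ = adj(I−A) / det(I−A) ≈
  [   1.2280     0.5565     0.4070     0.6117]
  [   0.5381     1.4798     0.6278     0.7175]
  [   0.3915     0.4677     1.6747     0.9066]
  [   0.1880     0.3567     0.5398     1.4045]
First solve x = (I − A)⁻¹ d = adj(I−A)·d / det(I−A); in particular x_2 = (0.234000·700 + 0.643500·1425 + 0.273000·600 + 0.312000·1225) / 0.43485 = 1626.7875 / 0.43485 ≈ 3741.0314.
Intermediate flow from 3 to 2: z_32 = a_32 · x_2 = 0.10 × 1626.7875 / 0.43485 = 162.67875 / 0.43485 ≈ 374.10.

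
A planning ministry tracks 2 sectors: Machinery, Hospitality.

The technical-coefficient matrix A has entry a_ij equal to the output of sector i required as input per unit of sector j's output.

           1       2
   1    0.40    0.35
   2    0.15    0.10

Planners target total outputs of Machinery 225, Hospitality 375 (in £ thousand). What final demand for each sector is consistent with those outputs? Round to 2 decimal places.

I − A =
  [   0.60    -0.35]
  [  -0.15     0.90]
d = (I − A) x:
  d_1 = (+0.60)·225 + (-0.35)·375 = 3.75
  d_2 = (-0.15)·225 + (+0.90)·375 = 303.75

d_1 = 3.75, d_2 = 303.75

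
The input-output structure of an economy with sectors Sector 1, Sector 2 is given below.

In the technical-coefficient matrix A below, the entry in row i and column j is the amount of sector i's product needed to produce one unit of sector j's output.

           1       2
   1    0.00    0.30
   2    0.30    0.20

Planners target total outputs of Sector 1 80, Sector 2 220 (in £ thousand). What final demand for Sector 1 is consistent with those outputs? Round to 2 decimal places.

I − A =
  [   1.00    -0.30]
  [  -0.30     0.80]
d = (I − A) x:
  d_1 = (+1.00)·80 + (-0.30)·220 = 14.00
  d_2 = (-0.30)·80 + (+0.80)·220 = 152.00

d_1 = 14.00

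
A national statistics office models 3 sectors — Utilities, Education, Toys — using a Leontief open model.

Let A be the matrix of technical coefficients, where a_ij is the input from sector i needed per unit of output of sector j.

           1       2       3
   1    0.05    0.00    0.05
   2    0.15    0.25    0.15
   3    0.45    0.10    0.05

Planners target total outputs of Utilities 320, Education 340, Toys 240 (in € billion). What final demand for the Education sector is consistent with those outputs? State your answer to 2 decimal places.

d_2 = 171.00

I − A =
  [   0.95     0.00    -0.05]
  [  -0.15     0.75    -0.15]
  [  -0.45    -0.10     0.95]
d = (I − A) x:
  d_1 = (+0.95)·320 + (+0.00)·340 + (-0.05)·240 = 292.00
  d_2 = (-0.15)·320 + (+0.75)·340 + (-0.15)·240 = 171.00
  d_3 = (-0.45)·320 + (-0.10)·340 + (+0.95)·240 = 50.00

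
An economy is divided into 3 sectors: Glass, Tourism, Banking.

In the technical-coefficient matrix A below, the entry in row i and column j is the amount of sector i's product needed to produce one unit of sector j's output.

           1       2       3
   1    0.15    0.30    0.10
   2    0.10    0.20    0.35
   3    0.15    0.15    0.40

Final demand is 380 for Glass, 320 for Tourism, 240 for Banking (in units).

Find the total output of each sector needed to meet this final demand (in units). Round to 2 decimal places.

I − A =
  [   0.85    -0.30    -0.10]
  [  -0.10     0.80    -0.35]
  [  -0.15    -0.15     0.60]
Cofactors of I−A, C_ij = (−1)^(i+j)·(minor ij) (rows/columns in the sector order above):
  C_11 = (0.80)(0.60) − (-0.35)(-0.15) = 0.4275
  C_12 = −[(-0.10)(0.60) − (-0.35)(-0.15)] = 0.1125
  C_13 = (-0.10)(-0.15) − (0.80)(-0.15) = 0.1350
  C_21 = −[(-0.30)(0.60) − (-0.10)(-0.15)] = 0.1950
  C_22 = (0.85)(0.60) − (-0.10)(-0.15) = 0.4950
  C_23 = −[(0.85)(-0.15) − (-0.30)(-0.15)] = 0.1725
  C_31 = (-0.30)(-0.35) − (-0.10)(0.80) = 0.1850
  C_32 = −[(0.85)(-0.35) − (-0.10)(-0.10)] = 0.3075
  C_33 = (0.85)(0.80) − (-0.30)(-0.10) = 0.6500
det(I−A) = Σ_j (I−A)_1j·C_1j = (0.85)(0.4275) + (-0.30)(0.1125) + (-0.10)(0.1350) = 0.316125
adj(I−A) = Cᵀ =
  [ 0.4275   0.1950   0.1850]
  [ 0.1125   0.4950   0.3075]
  [ 0.1350   0.1725   0.6500]
(I − A)⁻¹ = adj(I−A) / det(I−A) ≈
  [   1.3523     0.6168     0.5852]
  [   0.3559     1.5658     0.9727]
  [   0.4270     0.5457     2.0561]
x = (I − A)⁻¹ d = adj(I−A)·d / det(I−A), with det(I−A) = 0.316125:
  x_1 = (0.4275·380 + 0.1950·320 + 0.1850·240) / 0.316125 = 269.25 / 0.316125 ≈ 851.72
  x_2 = (0.1125·380 + 0.4950·320 + 0.3075·240) / 0.316125 = 274.95 / 0.316125 ≈ 869.75
  x_3 = (0.1350·380 + 0.1725·320 + 0.6500·240) / 0.316125 = 262.50 / 0.316125 ≈ 830.37

x_1 = 851.72, x_2 = 869.75, x_3 = 830.37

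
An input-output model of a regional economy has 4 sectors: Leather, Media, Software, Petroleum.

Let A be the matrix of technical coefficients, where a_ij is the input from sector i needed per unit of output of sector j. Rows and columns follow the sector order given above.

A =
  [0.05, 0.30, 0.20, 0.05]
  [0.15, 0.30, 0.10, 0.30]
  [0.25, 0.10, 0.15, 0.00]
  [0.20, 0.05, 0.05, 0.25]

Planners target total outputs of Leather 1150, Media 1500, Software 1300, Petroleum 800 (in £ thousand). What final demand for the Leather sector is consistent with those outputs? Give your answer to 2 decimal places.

I − A =
  [   0.95    -0.30    -0.20    -0.05]
  [  -0.15     0.70    -0.10    -0.30]
  [  -0.25    -0.10     0.85     0.00]
  [  -0.20    -0.05    -0.05     0.75]
d = (I − A) x:
  d_1 = (+0.95)·1150 + (-0.30)·1500 + (-0.20)·1300 + (-0.05)·800 = 342.50
  d_2 = (-0.15)·1150 + (+0.70)·1500 + (-0.10)·1300 + (-0.30)·800 = 507.50
  d_3 = (-0.25)·1150 + (-0.10)·1500 + (+0.85)·1300 + (+0.00)·800 = 667.50
  d_4 = (-0.20)·1150 + (-0.05)·1500 + (-0.05)·1300 + (+0.75)·800 = 230.00

d_1 = 342.50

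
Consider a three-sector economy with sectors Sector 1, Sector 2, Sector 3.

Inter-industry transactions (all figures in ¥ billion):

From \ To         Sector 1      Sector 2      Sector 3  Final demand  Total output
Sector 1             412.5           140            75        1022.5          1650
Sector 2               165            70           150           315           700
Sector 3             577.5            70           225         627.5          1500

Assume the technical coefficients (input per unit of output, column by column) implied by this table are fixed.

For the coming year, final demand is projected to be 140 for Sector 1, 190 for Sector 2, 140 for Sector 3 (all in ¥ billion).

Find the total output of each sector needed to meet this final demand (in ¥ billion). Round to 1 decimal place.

x_1 = 281.5, x_2 = 277.2, x_3 = 313.2

Technical coefficients a_ij = z_ij / X_j:
  a_11 = 412.5/1650 = 0.25, a_21 = 165/1650 = 0.10, a_31 = 577.5/1650 = 0.35
  a_12 = 140/700 = 0.20, a_22 = 70/700 = 0.10, a_32 = 70/700 = 0.10
  a_13 = 75/1500 = 0.05, a_23 = 150/1500 = 0.10, a_33 = 225/1500 = 0.15
I − A =
  [   0.75    -0.20    -0.05]
  [  -0.10     0.90    -0.10]
  [  -0.35    -0.10     0.85]
Cofactors of I−A, C_ij = (−1)^(i+j)·(minor ij) (rows/columns in the sector order above):
  C_11 = (0.90)(0.85) − (-0.10)(-0.10) = 0.7550
  C_12 = −[(-0.10)(0.85) − (-0.10)(-0.35)] = 0.1200
  C_13 = (-0.10)(-0.10) − (0.90)(-0.35) = 0.3250
  C_21 = −[(-0.20)(0.85) − (-0.05)(-0.10)] = 0.1750
  C_22 = (0.75)(0.85) − (-0.05)(-0.35) = 0.6200
  C_23 = −[(0.75)(-0.10) − (-0.20)(-0.35)] = 0.1450
  C_31 = (-0.20)(-0.10) − (-0.05)(0.90) = 0.0650
  C_32 = −[(0.75)(-0.10) − (-0.05)(-0.10)] = 0.0800
  C_33 = (0.75)(0.90) − (-0.20)(-0.10) = 0.6550
det(I−A) = Σ_j (I−A)_1j·C_1j = (0.75)(0.7550) + (-0.20)(0.1200) + (-0.05)(0.3250) = 0.5260
adj(I−A) = Cᵀ =
  [ 0.7550   0.1750   0.0650]
  [ 0.1200   0.6200   0.0800]
  [ 0.3250   0.1450   0.6550]
(I − A)⁻¹ = adj(I−A) / det(I−A) ≈
  [   1.4354     0.3327     0.1236]
  [   0.2281     1.1787     0.1521]
  [   0.6179     0.2757     1.2452]
x = (I − A)⁻¹ d = adj(I−A)·d / det(I−A), with det(I−A) = 0.5260:
  x_1 = (0.7550·140 + 0.1750·190 + 0.0650·140) / 0.5260 = 148.05 / 0.5260 ≈ 281.5
  x_2 = (0.1200·140 + 0.6200·190 + 0.0800·140) / 0.5260 = 145.80 / 0.5260 ≈ 277.2
  x_3 = (0.3250·140 + 0.1450·190 + 0.6550·140) / 0.5260 = 164.75 / 0.5260 ≈ 313.2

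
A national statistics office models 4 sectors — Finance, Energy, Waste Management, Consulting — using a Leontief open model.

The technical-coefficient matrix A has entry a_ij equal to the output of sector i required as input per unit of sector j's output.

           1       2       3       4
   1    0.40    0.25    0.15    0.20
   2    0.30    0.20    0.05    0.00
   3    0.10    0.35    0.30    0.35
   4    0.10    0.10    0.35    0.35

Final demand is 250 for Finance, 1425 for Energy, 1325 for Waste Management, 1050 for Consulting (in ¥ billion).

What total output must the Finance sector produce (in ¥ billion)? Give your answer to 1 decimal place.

x_1 = 8759.3

I − A =
  [   0.60    -0.25    -0.15    -0.20]
  [  -0.30     0.80    -0.05     0.00]
  [  -0.10    -0.35     0.70    -0.35]
  [  -0.10    -0.10    -0.35     0.65]
Compute the cofactors C_ij = (−1)^(i+j)·(3×3 minor ij) of I−A; the adjugate is their transpose:
adj(I−A) = Cᵀ =
  [ 0.252875   0.161000   0.143125   0.154875]
  [ 0.104750   0.163500   0.068750   0.069250]
  [ 0.158750   0.177500   0.241250   0.178750]
  [ 0.140500   0.145500   0.162500   0.244000]
det(I−A) = Σ_j (I−A)_1j·C_1j = (0.60)(0.252875) + (-0.25)(0.104750) + (-0.15)(0.158750) + (-0.20)(0.140500) = 0.073625
(I − A)⁻¹ = adj(I−A) / det(I−A) ≈
  [   3.4346     2.1868     1.9440     2.1036]
  [   1.4228     2.2207     0.9338     0.9406]
  [   2.1562     2.4109     3.2767     2.4278]
  [   1.9083     1.9762     2.2071     3.3141]
x = (I − A)⁻¹ d = adj(I−A)·d / det(I−A), with det(I−A) = 0.073625:
  x_1 = (0.252875·250 + 0.161000·1425 + 0.143125·1325 + 0.154875·1050) / 0.073625 = 644.903125 / 0.073625 ≈ 8759.3
  x_2 = (0.104750·250 + 0.163500·1425 + 0.068750·1325 + 0.069250·1050) / 0.073625 = 422.98125 / 0.073625 ≈ 5745.1
  x_3 = (0.158750·250 + 0.177500·1425 + 0.241250·1325 + 0.178750·1050) / 0.073625 = 799.96875 / 0.073625 ≈ 10865.4
  x_4 = (0.140500·250 + 0.145500·1425 + 0.162500·1325 + 0.244000·1050) / 0.073625 = 713.975 / 0.073625 ≈ 9697.5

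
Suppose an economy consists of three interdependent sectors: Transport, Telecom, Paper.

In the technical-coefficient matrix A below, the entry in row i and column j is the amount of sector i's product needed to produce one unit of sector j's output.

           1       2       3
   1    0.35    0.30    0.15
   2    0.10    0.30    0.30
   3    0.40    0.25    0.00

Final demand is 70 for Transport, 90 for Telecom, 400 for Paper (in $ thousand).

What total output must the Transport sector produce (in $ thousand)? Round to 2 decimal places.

x_1 = 516.55

I − A =
  [   0.65    -0.30    -0.15]
  [  -0.10     0.70    -0.30]
  [  -0.40    -0.25     1.00]
Cofactors of I−A, C_ij = (−1)^(i+j)·(minor ij) (rows/columns in the sector order above):
  C_11 = (0.70)(1.00) − (-0.30)(-0.25) = 0.6250
  C_12 = −[(-0.10)(1.00) − (-0.30)(-0.40)] = 0.2200
  C_13 = (-0.10)(-0.25) − (0.70)(-0.40) = 0.3050
  C_21 = −[(-0.30)(1.00) − (-0.15)(-0.25)] = 0.3375
  C_22 = (0.65)(1.00) − (-0.15)(-0.40) = 0.5900
  C_23 = −[(0.65)(-0.25) − (-0.30)(-0.40)] = 0.2825
  C_31 = (-0.30)(-0.30) − (-0.15)(0.70) = 0.1950
  C_32 = −[(0.65)(-0.30) − (-0.15)(-0.10)] = 0.2100
  C_33 = (0.65)(0.70) − (-0.30)(-0.10) = 0.4250
det(I−A) = Σ_j (I−A)_1j·C_1j = (0.65)(0.6250) + (-0.30)(0.2200) + (-0.15)(0.3050) = 0.2945
adj(I−A) = Cᵀ =
  [ 0.6250   0.3375   0.1950]
  [ 0.2200   0.5900   0.2100]
  [ 0.3050   0.2825   0.4250]
(I − A)⁻¹ = adj(I−A) / det(I−A) ≈
  [   2.1222     1.1460     0.6621]
  [   0.7470     2.0034     0.7131]
  [   1.0357     0.9593     1.4431]
x = (I − A)⁻¹ d = adj(I−A)·d / det(I−A), with det(I−A) = 0.2945:
  x_1 = (0.6250·70 + 0.3375·90 + 0.1950·400) / 0.2945 = 152.125 / 0.2945 ≈ 516.55
  x_2 = (0.2200·70 + 0.5900·90 + 0.2100·400) / 0.2945 = 152.50 / 0.2945 ≈ 517.83
  x_3 = (0.3050·70 + 0.2825·90 + 0.4250·400) / 0.2945 = 216.775 / 0.2945 ≈ 736.08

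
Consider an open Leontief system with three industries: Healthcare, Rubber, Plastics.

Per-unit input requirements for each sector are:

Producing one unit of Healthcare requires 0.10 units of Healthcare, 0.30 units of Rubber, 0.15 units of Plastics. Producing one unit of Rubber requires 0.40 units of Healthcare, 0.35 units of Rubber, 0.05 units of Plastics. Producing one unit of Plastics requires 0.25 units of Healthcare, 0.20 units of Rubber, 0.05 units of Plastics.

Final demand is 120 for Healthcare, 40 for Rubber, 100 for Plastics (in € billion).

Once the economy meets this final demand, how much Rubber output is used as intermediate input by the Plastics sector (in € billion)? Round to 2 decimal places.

I − A =
  [   0.90    -0.40    -0.25]
  [  -0.30     0.65    -0.20]
  [  -0.15    -0.05     0.95]
Cofactors of I−A, C_ij = (−1)^(i+j)·(minor ij) (rows/columns in the sector order above):
  C_11 = (0.65)(0.95) − (-0.20)(-0.05) = 0.6075
  C_12 = −[(-0.30)(0.95) − (-0.20)(-0.15)] = 0.3150
  C_13 = (-0.30)(-0.05) − (0.65)(-0.15) = 0.1125
  C_21 = −[(-0.40)(0.95) − (-0.25)(-0.05)] = 0.3925
  C_22 = (0.90)(0.95) − (-0.25)(-0.15) = 0.8175
  C_23 = −[(0.90)(-0.05) − (-0.40)(-0.15)] = 0.1050
  C_31 = (-0.40)(-0.20) − (-0.25)(0.65) = 0.2425
  C_32 = −[(0.90)(-0.20) − (-0.25)(-0.30)] = 0.2550
  C_33 = (0.90)(0.65) − (-0.40)(-0.30) = 0.4650
det(I−A) = Σ_j (I−A)_1j·C_1j = (0.90)(0.6075) + (-0.40)(0.3150) + (-0.25)(0.1125) = 0.392625
adj(I−A) = Cᵀ =
  [ 0.6075   0.3925   0.2425]
  [ 0.3150   0.8175   0.2550]
  [ 0.1125   0.1050   0.4650]
(I − A)⁻¹ = adj(I−A) / det(I−A) ≈
  [   1.5473     0.9997     0.6176]
  [   0.8023     2.0821     0.6495]
  [   0.2865     0.2674     1.1843]
First solve x = (I − A)⁻¹ d = adj(I−A)·d / det(I−A); in particular x_P = (0.1125·120 + 0.1050·40 + 0.4650·100) / 0.392625 = 64.20 / 0.392625 ≈ 163.5148.
Intermediate flow from R to P: z_RP = a_RP · x_P = 0.20 × 64.20 / 0.392625 = 12.84 / 0.392625 ≈ 32.70.

z_RP = 32.70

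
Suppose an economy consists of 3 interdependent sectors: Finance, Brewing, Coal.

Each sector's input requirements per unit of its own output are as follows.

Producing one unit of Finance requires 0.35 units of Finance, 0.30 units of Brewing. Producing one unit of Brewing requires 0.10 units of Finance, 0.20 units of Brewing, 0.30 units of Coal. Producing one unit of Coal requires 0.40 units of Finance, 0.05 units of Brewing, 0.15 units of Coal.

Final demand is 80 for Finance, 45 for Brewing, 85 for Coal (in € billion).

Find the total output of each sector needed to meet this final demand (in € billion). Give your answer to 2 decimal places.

x_F = 242.89, x_B = 157.05, x_C = 155.43

I − A =
  [   0.65    -0.10    -0.40]
  [  -0.30     0.80    -0.05]
  [   0.00    -0.30     0.85]
Cofactors of I−A, C_ij = (−1)^(i+j)·(minor ij) (rows/columns in the sector order above):
  C_11 = (0.80)(0.85) − (-0.05)(-0.30) = 0.6650
  C_12 = −[(-0.30)(0.85) − (-0.05)(0.00)] = 0.2550
  C_13 = (-0.30)(-0.30) − (0.80)(0.00) = 0.0900
  C_21 = −[(-0.10)(0.85) − (-0.40)(-0.30)] = 0.2050
  C_22 = (0.65)(0.85) − (-0.40)(0.00) = 0.5525
  C_23 = −[(0.65)(-0.30) − (-0.10)(0.00)] = 0.1950
  C_31 = (-0.10)(-0.05) − (-0.40)(0.80) = 0.3250
  C_32 = −[(0.65)(-0.05) − (-0.40)(-0.30)] = 0.1525
  C_33 = (0.65)(0.80) − (-0.10)(-0.30) = 0.4900
det(I−A) = Σ_j (I−A)_1j·C_1j = (0.65)(0.6650) + (-0.10)(0.2550) + (-0.40)(0.0900) = 0.37075
adj(I−A) = Cᵀ =
  [ 0.6650   0.2050   0.3250]
  [ 0.2550   0.5525   0.1525]
  [ 0.0900   0.1950   0.4900]
(I − A)⁻¹ = adj(I−A) / det(I−A) ≈
  [   1.7937     0.5529     0.8766]
  [   0.6878     1.4902     0.4113]
  [   0.2428     0.5260     1.3216]
x = (I − A)⁻¹ d = adj(I−A)·d / det(I−A), with det(I−A) = 0.37075:
  x_F = (0.6650·80 + 0.2050·45 + 0.3250·85) / 0.37075 = 90.05 / 0.37075 ≈ 242.89
  x_B = (0.2550·80 + 0.5525·45 + 0.1525·85) / 0.37075 = 58.225 / 0.37075 ≈ 157.05
  x_C = (0.0900·80 + 0.1950·45 + 0.4900·85) / 0.37075 = 57.625 / 0.37075 ≈ 155.43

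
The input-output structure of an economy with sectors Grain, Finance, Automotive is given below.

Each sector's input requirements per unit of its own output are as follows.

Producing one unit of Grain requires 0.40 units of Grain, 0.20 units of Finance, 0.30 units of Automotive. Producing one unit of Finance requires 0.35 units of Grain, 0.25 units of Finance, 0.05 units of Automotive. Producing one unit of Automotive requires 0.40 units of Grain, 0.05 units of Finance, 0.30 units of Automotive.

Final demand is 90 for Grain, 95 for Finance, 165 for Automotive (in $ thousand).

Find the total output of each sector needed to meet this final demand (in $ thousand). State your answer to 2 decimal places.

x_G = 753.93, x_F = 366.72, x_A = 585.02

I − A =
  [   0.60    -0.35    -0.40]
  [  -0.20     0.75    -0.05]
  [  -0.30    -0.05     0.70]
Cofactors of I−A, C_ij = (−1)^(i+j)·(minor ij) (rows/columns in the sector order above):
  C_11 = (0.75)(0.70) − (-0.05)(-0.05) = 0.5225
  C_12 = −[(-0.20)(0.70) − (-0.05)(-0.30)] = 0.1550
  C_13 = (-0.20)(-0.05) − (0.75)(-0.30) = 0.2350
  C_21 = −[(-0.35)(0.70) − (-0.40)(-0.05)] = 0.2650
  C_22 = (0.60)(0.70) − (-0.40)(-0.30) = 0.3000
  C_23 = −[(0.60)(-0.05) − (-0.35)(-0.30)] = 0.1350
  C_31 = (-0.35)(-0.05) − (-0.40)(0.75) = 0.3175
  C_32 = −[(0.60)(-0.05) − (-0.40)(-0.20)] = 0.1100
  C_33 = (0.60)(0.75) − (-0.35)(-0.20) = 0.3800
det(I−A) = Σ_j (I−A)_1j·C_1j = (0.60)(0.5225) + (-0.35)(0.1550) + (-0.40)(0.2350) = 0.16525
adj(I−A) = Cᵀ =
  [ 0.5225   0.2650   0.3175]
  [ 0.1550   0.3000   0.1100]
  [ 0.2350   0.1350   0.3800]
(I − A)⁻¹ = adj(I−A) / det(I−A) ≈
  [   3.1619     1.6036     1.9213]
  [   0.9380     1.8154     0.6657]
  [   1.4221     0.8169     2.2995]
x = (I − A)⁻¹ d = adj(I−A)·d / det(I−A), with det(I−A) = 0.16525:
  x_G = (0.5225·90 + 0.2650·95 + 0.3175·165) / 0.16525 = 124.5875 / 0.16525 ≈ 753.93
  x_F = (0.1550·90 + 0.3000·95 + 0.1100·165) / 0.16525 = 60.60 / 0.16525 ≈ 366.72
  x_A = (0.2350·90 + 0.1350·95 + 0.3800·165) / 0.16525 = 96.675 / 0.16525 ≈ 585.02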